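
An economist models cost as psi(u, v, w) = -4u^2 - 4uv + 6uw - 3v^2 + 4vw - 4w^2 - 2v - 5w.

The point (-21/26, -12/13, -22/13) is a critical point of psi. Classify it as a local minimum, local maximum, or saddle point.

The Hessian is constant: H = [[-8, -4, 6], [-4, -6, 4], [6, 4, -8]].
Leading principal minors: Δ₁ = -8, Δ₂ = 32, Δ₃ = -104.
The minors alternate sign starting negative (−, +, −), so H is negative definite: a local maximum.

local maximum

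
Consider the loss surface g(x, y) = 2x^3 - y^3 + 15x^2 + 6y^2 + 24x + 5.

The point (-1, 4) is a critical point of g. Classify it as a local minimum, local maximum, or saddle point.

The mixed partial ∂²g/∂x∂y is 0, so the Hessian at any point is diag(g_xx, g_yy) = diag(6(2x + 5), 6(-y + 2)).
At (-1, 4): H = diag(18, -12).
The eigenvalues have opposite signs, so H is indefinite: a saddle point.

saddle point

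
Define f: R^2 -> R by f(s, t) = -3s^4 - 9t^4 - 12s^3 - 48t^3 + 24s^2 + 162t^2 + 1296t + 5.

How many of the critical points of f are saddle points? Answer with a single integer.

4

f separates as a function of s plus a function of t, so ∇f=0 decouples.
∂f/∂s = -12s(s - 1)(s + 4) = 0 at s ∈ {-4, 0, 1}; ∂f/∂t = -36(t - 3)(t + 3)(t + 4) = 0 at t ∈ {-4, -3, 3}.
The Hessian is diagonal: diag(f_ss, f_tt). Second derivatives: f_ss(-4)=-240, f_ss(0)=48, f_ss(1)=-60; f_tt(-4)=-252, f_tt(-3)=216, f_tt(3)=-1512.
Saddle points occur where the two diagonal entries have opposite signs: (-4, -3), (0, -4), (0, 3), (1, -3). Count: 4.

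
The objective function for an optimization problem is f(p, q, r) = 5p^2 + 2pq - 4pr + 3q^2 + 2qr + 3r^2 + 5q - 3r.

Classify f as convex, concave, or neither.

convex

f is quadratic, so its Hessian is the constant matrix H = [[10, 2, -4], [2, 6, 2], [-4, 2, 6]].
Leading principal minors: 10, 56, 168.
All positive ⇒ H ≻ 0 ⇒ convex.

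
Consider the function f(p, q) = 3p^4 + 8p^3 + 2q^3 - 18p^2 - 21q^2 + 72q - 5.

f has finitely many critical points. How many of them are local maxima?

1

f separates as a function of p plus a function of q, so ∇f=0 decouples.
∂f/∂p = 12p(p - 1)(p + 3) = 0 at p ∈ {-3, 0, 1}; ∂f/∂q = 6(q - 4)(q - 3) = 0 at q ∈ {3, 4}.
The Hessian is diagonal: diag(f_pp, f_qq). Second derivatives: f_pp(-3)=144, f_pp(0)=-36, f_pp(1)=48; f_qq(3)=-6, f_qq(4)=6.
Local maxima occur where both diagonal entries negative: (0, 3). Count: 1.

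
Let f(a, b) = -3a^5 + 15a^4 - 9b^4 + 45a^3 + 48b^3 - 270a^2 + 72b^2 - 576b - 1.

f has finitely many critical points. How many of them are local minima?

2

f separates as a function of a plus a function of b, so ∇f=0 decouples.
∂f/∂a = -15a(a - 4)(a - 3)(a + 3) = 0 at a ∈ {-3, 0, 3, 4}; ∂f/∂b = -36(b - 4)(b - 2)(b + 2) = 0 at b ∈ {-2, 2, 4}.
The Hessian is diagonal: diag(f_aa, f_bb). Second derivatives: f_aa(-3)=1890, f_aa(0)=-540, f_aa(3)=270, f_aa(4)=-420; f_bb(-2)=-864, f_bb(2)=288, f_bb(4)=-432.
Local minima occur where both diagonal entries positive: (-3, 2), (3, 2). Count: 2.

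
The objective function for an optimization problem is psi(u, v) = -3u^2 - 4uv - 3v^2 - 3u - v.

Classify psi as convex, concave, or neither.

concave

psi is quadratic, so its Hessian is the constant matrix H = [[-6, -4], [-4, -6]].
det(H) = 20, tr(H) = -12.
det(H) > 0 and tr(H) < 0, so H is negative definite everywhere: concave.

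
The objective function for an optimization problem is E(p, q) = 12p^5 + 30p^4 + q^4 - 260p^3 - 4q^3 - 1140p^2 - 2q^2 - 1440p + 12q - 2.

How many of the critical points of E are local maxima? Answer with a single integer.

2

E separates as a function of p plus a function of q, so ∇E=0 decouples.
∂E/∂p = 60(p - 4)(p + 1)(p + 2)(p + 3) = 0 at p ∈ {-3, -2, -1, 4}; ∂E/∂q = 4(q - 3)(q - 1)(q + 1) = 0 at q ∈ {-1, 1, 3}.
The Hessian is diagonal: diag(E_pp, E_qq). Second derivatives: E_pp(-3)=-840, E_pp(-2)=360, E_pp(-1)=-600, E_pp(4)=12600; E_qq(-1)=32, E_qq(1)=-16, E_qq(3)=32.
Local maxima occur where both diagonal entries negative: (-3, 1), (-1, 1). Count: 2.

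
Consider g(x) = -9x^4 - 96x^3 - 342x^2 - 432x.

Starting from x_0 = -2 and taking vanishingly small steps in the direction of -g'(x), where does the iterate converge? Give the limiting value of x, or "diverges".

-3

g'(x) = -36(x + 1)(x + 3)(x + 4), so g'(-2) = 72.
Gradient descent moves in the -g' direction, i.e. x is decreasing.
The nearest critical point in that direction is x = -3, where g'' = 72 > 0 (a local minimum). The iterate converges there.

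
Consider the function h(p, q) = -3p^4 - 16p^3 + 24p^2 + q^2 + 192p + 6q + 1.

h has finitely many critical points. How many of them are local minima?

h separates as a function of p plus a function of q, so ∇h=0 decouples.
∂h/∂p = -12(p - 2)(p + 2)(p + 4) = 0 at p ∈ {-4, -2, 2}; ∂h/∂q = 2(q + 3) = 0 at q ∈ {-3}.
The Hessian is diagonal: diag(h_pp, h_qq). Second derivatives: h_pp(-4)=-144, h_pp(-2)=96, h_pp(2)=-288; h_qq(-3)=2.
Local minima occur where both diagonal entries positive: (-2, -3). Count: 1.

1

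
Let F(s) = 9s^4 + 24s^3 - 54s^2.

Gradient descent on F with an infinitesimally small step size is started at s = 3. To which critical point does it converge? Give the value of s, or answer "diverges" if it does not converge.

1

F'(s) = 36s(s - 1)(s + 3), so F'(3) = 1296.
Gradient descent moves in the -F' direction, i.e. s is decreasing.
The nearest critical point in that direction is s = 1, where F'' = 144 > 0 (a local minimum). The iterate converges there.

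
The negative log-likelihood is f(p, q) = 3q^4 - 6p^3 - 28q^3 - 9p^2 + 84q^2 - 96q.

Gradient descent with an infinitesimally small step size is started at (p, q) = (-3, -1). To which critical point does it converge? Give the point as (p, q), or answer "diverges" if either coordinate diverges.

f is separable, so gradient descent decouples: p follows -∂f/∂p, q follows -∂f/∂q.
∂f/∂p = -18p(p + 1); at p=-3 this is -108, so p increases.
∂f/∂q = 12(q - 4)(q - 2)(q - 1); at q=-1 this is -360, so q increases.
p converges to its nearest critical value -1 (a local min of the p-part); q converges to 1. The iterate converges to (-1, 1).

(-1, 1)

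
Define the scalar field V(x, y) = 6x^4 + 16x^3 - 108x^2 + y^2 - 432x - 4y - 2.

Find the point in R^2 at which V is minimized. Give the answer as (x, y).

V(x,y) separates as P(x) + Q(y) − 2, so its minimum is min P + min Q − 2.
P'(x) = 24(x - 3)(x + 2)(x + 3) vanishes at x ∈ {-3, -2, 3}; Q'(y) = 2y - 4 vanishes at y ∈ {2}.
Local minima of P (where P''>0): P(-3)=378, P(3)=-1350. Local minima of Q: Q(2)=-4.
So the global minimum of V is P(3) + Q(2) − 2 = -1350 − 4 − 2 = -1356, attained at (3, 2).

(3, 2)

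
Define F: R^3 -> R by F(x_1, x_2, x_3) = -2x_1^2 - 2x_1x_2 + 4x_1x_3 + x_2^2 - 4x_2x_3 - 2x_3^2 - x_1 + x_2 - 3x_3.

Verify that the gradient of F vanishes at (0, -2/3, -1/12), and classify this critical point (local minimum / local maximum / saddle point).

saddle point

∇F = (-4x_1 - 2x_2 + 4x_3 - 1, -2x_1 + 2x_2 - 4x_3 + 1, 4x_1 - 4x_2 - 4x_3 - 3); substituting (0, -2/3, -1/12) gives ∇F = (0, 0, 0), so (0, -2/3, -1/12) is indeed a critical point.
The Hessian is constant: H = [[-4, -2, 4], [-2, 2, -4], [4, -4, -4]].
Leading principal minors: Δ₁ = -4, Δ₂ = -12, Δ₃ = 144.
The minors fit neither the all-positive nor the alternating-sign pattern, so H is indefinite: a saddle point.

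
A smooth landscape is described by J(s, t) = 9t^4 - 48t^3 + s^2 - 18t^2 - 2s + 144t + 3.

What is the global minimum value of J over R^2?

-478

J(s,t) separates as P(s) + Q(t) + 3, so its minimum is min P + min Q + 3.
P'(s) = 2s - 2 vanishes at s ∈ {1}; Q'(t) = 36(t - 4)(t - 1)(t + 1) vanishes at t ∈ {-1, 1, 4}.
Local minima of P (where P''>0): P(1)=-1. Local minima of Q: Q(-1)=-105, Q(4)=-480.
So the global minimum of J is P(1) + Q(4) + 3 = -1 − 480 + 3 = -478, attained at (1, 4).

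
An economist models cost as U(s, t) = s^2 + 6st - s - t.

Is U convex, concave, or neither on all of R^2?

U is quadratic, so its Hessian is the constant matrix H = [[2, 6], [6, 0]].
det(H) = -36, tr(H) = 2.
det(H) < 0, so H is indefinite: neither convex nor concave.

neither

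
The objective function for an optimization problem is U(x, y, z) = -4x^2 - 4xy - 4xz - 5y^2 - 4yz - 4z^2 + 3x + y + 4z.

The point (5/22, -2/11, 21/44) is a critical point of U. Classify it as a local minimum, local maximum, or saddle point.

The Hessian is constant: H = [[-8, -4, -4], [-4, -10, -4], [-4, -4, -8]].
Leading principal minors: Δ₁ = -8, Δ₂ = 64, Δ₃ = -352.
The minors alternate sign starting negative (−, +, −), so H is negative definite: a local maximum.

local maximum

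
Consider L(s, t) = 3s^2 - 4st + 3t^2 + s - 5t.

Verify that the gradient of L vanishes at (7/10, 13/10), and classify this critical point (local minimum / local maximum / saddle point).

local minimum

∇L = (6s - 4t + 1, -4s + 6t - 5); substituting (7/10, 13/10) gives ∇L = (0, 0), so (7/10, 13/10) is indeed a critical point.
The Hessian of L is constant: H = [[6, -4], [-4, 6]].
det(H) = 6·6 − (-4)² = 20.
det(H) > 0 and tr(H) = 12 > 0, so H is positive definite and the point is a local minimum.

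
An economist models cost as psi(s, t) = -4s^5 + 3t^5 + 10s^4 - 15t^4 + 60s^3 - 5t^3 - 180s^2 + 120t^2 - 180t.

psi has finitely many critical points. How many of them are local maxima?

4

psi separates as a function of s plus a function of t, so ∇psi=0 decouples.
∂psi/∂s = -20s(s - 3)(s - 2)(s + 3) = 0 at s ∈ {-3, 0, 2, 3}; ∂psi/∂t = 15(t - 3)(t - 2)(t - 1)(t + 2) = 0 at t ∈ {-2, 1, 2, 3}.
The Hessian is diagonal: diag(psi_ss, psi_tt). Second derivatives: psi_ss(-3)=1800, psi_ss(0)=-360, psi_ss(2)=200, psi_ss(3)=-360; psi_tt(-2)=-900, psi_tt(1)=90, psi_tt(2)=-60, psi_tt(3)=150.
Local maxima occur where both diagonal entries negative: (0, -2), (0, 2), (3, -2), (3, 2). Count: 4.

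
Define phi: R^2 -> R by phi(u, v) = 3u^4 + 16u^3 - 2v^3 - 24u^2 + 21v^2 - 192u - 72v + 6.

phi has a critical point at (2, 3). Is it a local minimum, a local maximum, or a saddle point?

local minimum

The mixed partial ∂²phi/∂u∂v is 0, so the Hessian at any point is diag(phi_uu, phi_vv) = diag(12(3u^2 + 8u - 4), 6(-2v + 7)).
At (2, 3): H = diag(288, 6).
Both eigenvalues are positive, so H is positive definite: a local minimum.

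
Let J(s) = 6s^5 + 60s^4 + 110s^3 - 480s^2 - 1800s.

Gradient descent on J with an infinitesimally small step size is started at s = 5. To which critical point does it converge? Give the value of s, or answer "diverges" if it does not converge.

2

J'(s) = 30(s - 2)(s + 2)(s + 3)(s + 5), so J'(5) = 50400.
Gradient descent moves in the -J' direction, i.e. s is decreasing.
The nearest critical point in that direction is s = 2, where J'' = 4200 > 0 (a local minimum). The iterate converges there.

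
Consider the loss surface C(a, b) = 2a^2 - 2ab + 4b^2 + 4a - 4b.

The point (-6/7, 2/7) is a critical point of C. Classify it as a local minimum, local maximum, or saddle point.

local minimum

The Hessian of C is constant: H = [[4, -2], [-2, 8]].
det(H) = 4·8 − (-2)² = 28.
det(H) > 0 and tr(H) = 12 > 0, so H is positive definite and the point is a local minimum.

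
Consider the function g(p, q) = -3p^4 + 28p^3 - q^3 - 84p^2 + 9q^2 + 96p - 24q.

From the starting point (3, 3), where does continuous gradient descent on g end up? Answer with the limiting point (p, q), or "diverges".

g is separable, so gradient descent decouples: p follows -∂g/∂p, q follows -∂g/∂q.
∂g/∂p = -12(p - 4)(p - 2)(p - 1); at p=3 this is 24, so p decreases.
∂g/∂q = -3(q - 4)(q - 2); at q=3 this is 3, so q decreases.
p converges to its nearest critical value 2 (a local min of the p-part); q converges to 2. The iterate converges to (2, 2).

(2, 2)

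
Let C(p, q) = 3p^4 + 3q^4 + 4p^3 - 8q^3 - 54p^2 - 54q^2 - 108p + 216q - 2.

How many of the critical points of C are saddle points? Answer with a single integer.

4

C separates as a function of p plus a function of q, so ∇C=0 decouples.
∂C/∂p = 12(p - 3)(p + 1)(p + 3) = 0 at p ∈ {-3, -1, 3}; ∂C/∂q = 12(q - 3)(q - 2)(q + 3) = 0 at q ∈ {-3, 2, 3}.
The Hessian is diagonal: diag(C_pp, C_qq). Second derivatives: C_pp(-3)=144, C_pp(-1)=-96, C_pp(3)=288; C_qq(-3)=360, C_qq(2)=-60, C_qq(3)=72.
Saddle points occur where the two diagonal entries have opposite signs: (-3, 2), (-1, -3), (-1, 3), (3, 2). Count: 4.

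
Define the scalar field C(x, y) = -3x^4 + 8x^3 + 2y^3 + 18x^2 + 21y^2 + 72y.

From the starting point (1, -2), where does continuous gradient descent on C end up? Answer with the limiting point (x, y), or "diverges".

C is separable, so gradient descent decouples: x follows -∂C/∂x, y follows -∂C/∂y.
∂C/∂x = -12x(x - 3)(x + 1); at x=1 this is 48, so x decreases.
∂C/∂y = 6(y + 3)(y + 4); at y=-2 this is 12, so y decreases.
x converges to its nearest critical value 0 (a local min of the x-part); y converges to -3. The iterate converges to (0, -3).

(0, -3)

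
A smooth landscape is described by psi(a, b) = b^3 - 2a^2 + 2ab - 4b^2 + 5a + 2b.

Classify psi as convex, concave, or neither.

The term b^3 is cubic, so the Hessian is not constant.
∂²psi/∂b² = 6b - 8, which takes both signs as b varies (negative for sufficiently negative b). A diagonal entry of the Hessian changing sign means the Hessian is neither positive- nor negative-semidefinite on all of R^2.

neither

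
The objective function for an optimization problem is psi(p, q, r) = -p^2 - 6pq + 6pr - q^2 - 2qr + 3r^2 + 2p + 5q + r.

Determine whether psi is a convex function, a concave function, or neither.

psi is quadratic, so its Hessian is the constant matrix H = [[-2, -6, 6], [-6, -2, -2], [6, -2, 6]].
Leading principal minors: -2, -32, 32.
Neither pattern holds ⇒ H is indefinite ⇒ neither convex nor concave.

neither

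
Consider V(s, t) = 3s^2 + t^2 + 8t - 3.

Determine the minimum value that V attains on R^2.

-19

V(s,t) separates as P(s) + Q(t) − 3, so its minimum is min P + min Q − 3.
P'(s) = 6s vanishes at s ∈ {0}; Q'(t) = 2(t + 4) vanishes at t ∈ {-4}.
Local minima of P (where P''>0): P(0)=0. Local minima of Q: Q(-4)=-16.
So the global minimum of V is P(0) + Q(-4) − 3 = 0 − 16 − 3 = -19, attained at (0, -4).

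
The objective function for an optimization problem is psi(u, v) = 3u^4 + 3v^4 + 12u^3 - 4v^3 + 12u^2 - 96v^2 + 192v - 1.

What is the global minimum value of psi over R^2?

psi(u,v) separates as P(u) + Q(v) − 1, so its minimum is min P + min Q − 1.
P'(u) = 12u(u + 1)(u + 2) vanishes at u ∈ {-2, -1, 0}; Q'(v) = 12(v - 4)(v - 1)(v + 4) vanishes at v ∈ {-4, 1, 4}.
Local minima of P (where P''>0): P(-2)=0, P(0)=0. Local minima of Q: Q(-4)=-1280, Q(4)=-256.
So the global minimum of psi is P(-2) + Q(-4) − 1 = 0 − 1280 − 1 = -1281, attained at (-2, -4).

-1281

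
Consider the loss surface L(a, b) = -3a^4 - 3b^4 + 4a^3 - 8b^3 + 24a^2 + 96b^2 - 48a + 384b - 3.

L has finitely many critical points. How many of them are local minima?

1

L separates as a function of a plus a function of b, so ∇L=0 decouples.
∂L/∂a = -12(a - 2)(a - 1)(a + 2) = 0 at a ∈ {-2, 1, 2}; ∂L/∂b = -12(b - 4)(b + 2)(b + 4) = 0 at b ∈ {-4, -2, 4}.
The Hessian is diagonal: diag(L_aa, L_bb). Second derivatives: L_aa(-2)=-144, L_aa(1)=36, L_aa(2)=-48; L_bb(-4)=-192, L_bb(-2)=144, L_bb(4)=-576.
Local minima occur where both diagonal entries positive: (1, -2). Count: 1.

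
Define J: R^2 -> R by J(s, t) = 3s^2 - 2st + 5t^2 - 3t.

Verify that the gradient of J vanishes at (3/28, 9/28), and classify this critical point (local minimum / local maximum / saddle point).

∇J = (6s - 2t, -2s + 10t - 3); substituting (3/28, 9/28) gives ∇J = (0, 0), so (3/28, 9/28) is indeed a critical point.
The Hessian of J is constant: H = [[6, -2], [-2, 10]].
det(H) = 6·10 − (-2)² = 56.
det(H) > 0 and tr(H) = 16 > 0, so H is positive definite and the point is a local minimum.

local minimum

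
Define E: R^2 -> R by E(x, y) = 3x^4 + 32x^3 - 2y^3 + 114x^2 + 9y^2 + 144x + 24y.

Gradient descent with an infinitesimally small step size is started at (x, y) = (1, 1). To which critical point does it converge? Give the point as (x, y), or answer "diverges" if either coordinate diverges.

E is separable, so gradient descent decouples: x follows -∂E/∂x, y follows -∂E/∂y.
∂E/∂x = 12(x + 1)(x + 3)(x + 4); at x=1 this is 480, so x decreases.
∂E/∂y = -6(y - 4)(y + 1); at y=1 this is 36, so y decreases.
x converges to its nearest critical value -1 (a local min of the x-part); y converges to -1. The iterate converges to (-1, -1).

(-1, -1)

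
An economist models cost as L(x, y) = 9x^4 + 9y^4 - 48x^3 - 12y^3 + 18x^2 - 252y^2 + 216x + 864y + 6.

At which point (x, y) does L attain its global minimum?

L(x,y) separates as P(x) + Q(y) + 6, so its minimum is min P + min Q + 6.
P'(x) = 36(x - 3)(x - 2)(x + 1) vanishes at x ∈ {-1, 2, 3}; Q'(y) = 36(y - 3)(y - 2)(y + 4) vanishes at y ∈ {-4, 2, 3}.
Local minima of P (where P''>0): P(-1)=-141, P(3)=243. Local minima of Q: Q(-4)=-4416, Q(3)=729.
So the global minimum of L is P(-1) + Q(-4) + 6 = -141 − 4416 + 6 = -4551, attained at (-1, -4).

(-1, -4)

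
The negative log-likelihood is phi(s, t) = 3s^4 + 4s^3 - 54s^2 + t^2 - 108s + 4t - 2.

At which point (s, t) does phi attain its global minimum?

phi(s,t) separates as P(s) + Q(t) − 2, so its minimum is min P + min Q − 2.
P'(s) = 12(s - 3)(s + 1)(s + 3) vanishes at s ∈ {-3, -1, 3}; Q'(t) = 2(t + 2) vanishes at t ∈ {-2}.
Local minima of P (where P''>0): P(-3)=-27, P(3)=-459. Local minima of Q: Q(-2)=-4.
So the global minimum of phi is P(3) + Q(-2) − 2 = -459 − 4 − 2 = -465, attained at (3, -2).

(3, -2)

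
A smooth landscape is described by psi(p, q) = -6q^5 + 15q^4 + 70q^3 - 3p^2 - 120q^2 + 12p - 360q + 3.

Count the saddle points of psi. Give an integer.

2

psi separates as a function of p plus a function of q, so ∇psi=0 decouples.
∂psi/∂p = -6(p - 2) = 0 at p ∈ {2}; ∂psi/∂q = -30(q - 3)(q - 2)(q + 1)(q + 2) = 0 at q ∈ {-2, -1, 2, 3}.
The Hessian is diagonal: diag(psi_pp, psi_qq). Second derivatives: psi_pp(2)=-6; psi_qq(-2)=600, psi_qq(-1)=-360, psi_qq(2)=360, psi_qq(3)=-600.
Saddle points occur where the two diagonal entries have opposite signs: (2, -2), (2, 2). Count: 2.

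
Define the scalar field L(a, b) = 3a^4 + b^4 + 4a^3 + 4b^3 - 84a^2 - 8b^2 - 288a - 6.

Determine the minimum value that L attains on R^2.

-1606

L(a,b) separates as P(a) + Q(b) − 6, so its minimum is min P + min Q − 6.
P'(a) = 12(a - 4)(a + 2)(a + 3) vanishes at a ∈ {-3, -2, 4}; Q'(b) = 4b(b - 1)(b + 4) vanishes at b ∈ {-4, 0, 1}.
Local minima of P (where P''>0): P(-3)=243, P(4)=-1472. Local minima of Q: Q(-4)=-128, Q(1)=-3.
So the global minimum of L is P(4) + Q(-4) − 6 = -1472 − 128 − 6 = -1606, attained at (4, -4).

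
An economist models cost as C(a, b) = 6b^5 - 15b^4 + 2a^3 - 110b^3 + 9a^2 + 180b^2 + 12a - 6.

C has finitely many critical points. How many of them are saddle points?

4

C separates as a function of a plus a function of b, so ∇C=0 decouples.
∂C/∂a = 6(a + 1)(a + 2) = 0 at a ∈ {-2, -1}; ∂C/∂b = 30b(b - 4)(b - 1)(b + 3) = 0 at b ∈ {-3, 0, 1, 4}.
The Hessian is diagonal: diag(C_aa, C_bb). Second derivatives: C_aa(-2)=-6, C_aa(-1)=6; C_bb(-3)=-2520, C_bb(0)=360, C_bb(1)=-360, C_bb(4)=2520.
Saddle points occur where the two diagonal entries have opposite signs: (-2, 0), (-2, 4), (-1, -3), (-1, 1). Count: 4.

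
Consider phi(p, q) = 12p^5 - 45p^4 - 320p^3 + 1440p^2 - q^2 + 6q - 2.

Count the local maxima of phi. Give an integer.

phi separates as a function of p plus a function of q, so ∇phi=0 decouples.
∂phi/∂p = 60p(p - 4)(p - 3)(p + 4) = 0 at p ∈ {-4, 0, 3, 4}; ∂phi/∂q = -2(q - 3) = 0 at q ∈ {3}.
The Hessian is diagonal: diag(phi_pp, phi_qq). Second derivatives: phi_pp(-4)=-13440, phi_pp(0)=2880, phi_pp(3)=-1260, phi_pp(4)=1920; phi_qq(3)=-2.
Local maxima occur where both diagonal entries negative: (-4, 3), (3, 3). Count: 2.

2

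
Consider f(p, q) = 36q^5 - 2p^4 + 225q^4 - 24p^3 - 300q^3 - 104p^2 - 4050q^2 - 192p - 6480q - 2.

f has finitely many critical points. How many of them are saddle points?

6

f separates as a function of p plus a function of q, so ∇f=0 decouples.
∂f/∂p = -8(p + 2)(p + 3)(p + 4) = 0 at p ∈ {-4, -3, -2}; ∂f/∂q = 180(q - 3)(q + 1)(q + 3)(q + 4) = 0 at q ∈ {-4, -3, -1, 3}.
The Hessian is diagonal: diag(f_pp, f_qq). Second derivatives: f_pp(-4)=-16, f_pp(-3)=8, f_pp(-2)=-16; f_qq(-4)=-3780, f_qq(-3)=2160, f_qq(-1)=-4320, f_qq(3)=30240.
Saddle points occur where the two diagonal entries have opposite signs: (-4, -3), (-4, 3), (-3, -4), (-3, -1), (-2, -3), (-2, 3). Count: 6.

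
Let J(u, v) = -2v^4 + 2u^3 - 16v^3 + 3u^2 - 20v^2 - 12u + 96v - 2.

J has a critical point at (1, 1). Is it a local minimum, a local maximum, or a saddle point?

saddle point

The mixed partial ∂²J/∂u∂v is 0, so the Hessian at any point is diag(J_uu, J_vv) = diag(6(2u + 1), -8(3v^2 + 12v + 5)).
At (1, 1): H = diag(18, -160).
The eigenvalues have opposite signs, so H is indefinite: a saddle point.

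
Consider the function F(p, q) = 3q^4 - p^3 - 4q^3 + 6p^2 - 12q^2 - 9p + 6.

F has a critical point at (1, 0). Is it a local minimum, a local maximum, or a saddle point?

saddle point

The mixed partial ∂²F/∂p∂q is 0, so the Hessian at any point is diag(F_pp, F_qq) = diag(6(-p + 2), 12(3q^2 - 2q - 2)).
At (1, 0): H = diag(6, -24).
The eigenvalues have opposite signs, so H is indefinite: a saddle point.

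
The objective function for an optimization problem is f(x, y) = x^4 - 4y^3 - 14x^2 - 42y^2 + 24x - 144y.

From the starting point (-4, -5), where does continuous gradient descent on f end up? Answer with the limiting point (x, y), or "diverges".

f is separable, so gradient descent decouples: x follows -∂f/∂x, y follows -∂f/∂y.
∂f/∂x = 4(x - 2)(x - 1)(x + 3); at x=-4 this is -120, so x increases.
∂f/∂y = -12(y + 3)(y + 4); at y=-5 this is -24, so y increases.
x converges to its nearest critical value -3 (a local min of the x-part); y converges to -4. The iterate converges to (-3, -4).

(-3, -4)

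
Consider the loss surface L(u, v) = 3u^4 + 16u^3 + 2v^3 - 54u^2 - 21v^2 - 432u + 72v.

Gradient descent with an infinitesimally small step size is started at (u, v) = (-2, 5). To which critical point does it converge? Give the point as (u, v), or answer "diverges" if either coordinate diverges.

(3, 4)

L is separable, so gradient descent decouples: u follows -∂L/∂u, v follows -∂L/∂v.
∂L/∂u = 12(u - 3)(u + 3)(u + 4); at u=-2 this is -120, so u increases.
∂L/∂v = 6(v - 4)(v - 3); at v=5 this is 12, so v decreases.
u converges to its nearest critical value 3 (a local min of the u-part); v converges to 4. The iterate converges to (3, 4).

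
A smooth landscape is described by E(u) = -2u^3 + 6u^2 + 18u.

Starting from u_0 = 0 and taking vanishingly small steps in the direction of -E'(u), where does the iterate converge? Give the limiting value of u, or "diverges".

E'(u) = -6(u - 3)(u + 1), so E'(0) = 18.
Gradient descent moves in the -E' direction, i.e. u is decreasing.
The nearest critical point in that direction is u = -1, where E'' = 24 > 0 (a local minimum). The iterate converges there.

-1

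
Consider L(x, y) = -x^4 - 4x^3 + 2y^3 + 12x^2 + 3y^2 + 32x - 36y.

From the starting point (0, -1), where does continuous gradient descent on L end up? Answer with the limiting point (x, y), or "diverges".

L is separable, so gradient descent decouples: x follows -∂L/∂x, y follows -∂L/∂y.
∂L/∂x = -4(x - 2)(x + 1)(x + 4); at x=0 this is 32, so x decreases.
∂L/∂y = 6(y - 2)(y + 3); at y=-1 this is -36, so y increases.
x converges to its nearest critical value -1 (a local min of the x-part); y converges to 2. The iterate converges to (-1, 2).

(-1, 2)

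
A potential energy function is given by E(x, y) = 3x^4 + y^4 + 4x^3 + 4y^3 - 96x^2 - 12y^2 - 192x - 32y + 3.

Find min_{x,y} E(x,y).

-1341

E(x,y) separates as P(x) + Q(y) + 3, so its minimum is min P + min Q + 3.
P'(x) = 12(x - 4)(x + 1)(x + 4) vanishes at x ∈ {-4, -1, 4}; Q'(y) = 4(y - 2)(y + 1)(y + 4) vanishes at y ∈ {-4, -1, 2}.
Local minima of P (where P''>0): P(-4)=-256, P(4)=-1280. Local minima of Q: Q(-4)=-64, Q(2)=-64.
So the global minimum of E is P(4) + Q(-4) + 3 = -1280 − 64 + 3 = -1341, attained at (4, -4).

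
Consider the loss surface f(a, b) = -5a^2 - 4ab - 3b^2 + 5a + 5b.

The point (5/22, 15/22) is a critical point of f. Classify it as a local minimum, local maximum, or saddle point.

local maximum

The Hessian of f is constant: H = [[-10, -4], [-4, -6]].
det(H) = (-10)·(-6) − (-4)² = 44.
det(H) > 0 and tr(H) = -16 < 0, so H is negative definite and the point is a local maximum.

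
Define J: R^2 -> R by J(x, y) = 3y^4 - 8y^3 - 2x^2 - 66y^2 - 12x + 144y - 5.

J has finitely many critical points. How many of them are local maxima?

J separates as a function of x plus a function of y, so ∇J=0 decouples.
∂J/∂x = -4(x + 3) = 0 at x ∈ {-3}; ∂J/∂y = 12(y - 4)(y - 1)(y + 3) = 0 at y ∈ {-3, 1, 4}.
The Hessian is diagonal: diag(J_xx, J_yy). Second derivatives: J_xx(-3)=-4; J_yy(-3)=336, J_yy(1)=-144, J_yy(4)=252.
Local maxima occur where both diagonal entries negative: (-3, 1). Count: 1.

1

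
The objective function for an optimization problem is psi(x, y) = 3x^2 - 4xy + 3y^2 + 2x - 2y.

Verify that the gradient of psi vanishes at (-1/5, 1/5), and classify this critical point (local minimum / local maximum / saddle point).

local minimum

∇psi = (6x - 4y + 2, -4x + 6y - 2); substituting (-1/5, 1/5) gives ∇psi = (0, 0), so (-1/5, 1/5) is indeed a critical point.
The Hessian of psi is constant: H = [[6, -4], [-4, 6]].
det(H) = 6·6 − (-4)² = 20.
det(H) > 0 and tr(H) = 12 > 0, so H is positive definite and the point is a local minimum.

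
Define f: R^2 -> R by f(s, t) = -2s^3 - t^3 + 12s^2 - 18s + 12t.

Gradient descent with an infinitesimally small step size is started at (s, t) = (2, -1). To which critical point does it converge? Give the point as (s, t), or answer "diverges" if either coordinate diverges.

f is separable, so gradient descent decouples: s follows -∂f/∂s, t follows -∂f/∂t.
∂f/∂s = -6(s - 3)(s - 1); at s=2 this is 6, so s decreases.
∂f/∂t = -3(t - 2)(t + 2); at t=-1 this is 9, so t decreases.
s converges to its nearest critical value 1 (a local min of the s-part); t converges to -2. The iterate converges to (1, -2).

(1, -2)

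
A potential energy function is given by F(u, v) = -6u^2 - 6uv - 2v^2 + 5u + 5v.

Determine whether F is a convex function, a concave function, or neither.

F is quadratic, so its Hessian is the constant matrix H = [[-12, -6], [-6, -4]].
det(H) = 12, tr(H) = -16.
det(H) > 0 and tr(H) < 0, so H is negative definite everywhere: concave.

concave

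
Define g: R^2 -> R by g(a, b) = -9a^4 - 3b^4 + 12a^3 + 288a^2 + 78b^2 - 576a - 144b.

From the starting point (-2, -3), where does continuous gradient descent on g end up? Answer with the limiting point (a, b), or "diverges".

g is separable, so gradient descent decouples: a follows -∂g/∂a, b follows -∂g/∂b.
∂g/∂a = -36(a - 4)(a - 1)(a + 4); at a=-2 this is -1296, so a increases.
∂g/∂b = -12(b - 3)(b - 1)(b + 4); at b=-3 this is -288, so b increases.
a converges to its nearest critical value 1 (a local min of the a-part); b converges to 1. The iterate converges to (1, 1).

(1, 1)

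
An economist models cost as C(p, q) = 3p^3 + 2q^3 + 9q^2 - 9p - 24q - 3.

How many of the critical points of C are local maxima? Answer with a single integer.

1

C separates as a function of p plus a function of q, so ∇C=0 decouples.
∂C/∂p = 9(p - 1)(p + 1) = 0 at p ∈ {-1, 1}; ∂C/∂q = 6(q - 1)(q + 4) = 0 at q ∈ {-4, 1}.
The Hessian is diagonal: diag(C_pp, C_qq). Second derivatives: C_pp(-1)=-18, C_pp(1)=18; C_qq(-4)=-30, C_qq(1)=30.
Local maxima occur where both diagonal entries negative: (-1, -4). Count: 1.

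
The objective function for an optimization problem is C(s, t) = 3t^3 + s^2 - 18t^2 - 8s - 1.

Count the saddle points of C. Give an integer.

1

C separates as a function of s plus a function of t, so ∇C=0 decouples.
∂C/∂s = 2(s - 4) = 0 at s ∈ {4}; ∂C/∂t = 9t(t - 4) = 0 at t ∈ {0, 4}.
The Hessian is diagonal: diag(C_ss, C_tt). Second derivatives: C_ss(4)=2; C_tt(0)=-36, C_tt(4)=36.
Saddle points occur where the two diagonal entries have opposite signs: (4, 0). Count: 1.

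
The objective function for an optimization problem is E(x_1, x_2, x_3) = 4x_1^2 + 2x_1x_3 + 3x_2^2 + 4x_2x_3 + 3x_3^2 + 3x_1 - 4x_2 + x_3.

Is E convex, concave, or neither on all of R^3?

E is quadratic, so its Hessian is the constant matrix H = [[8, 0, 2], [0, 6, 4], [2, 4, 6]].
Leading principal minors: 8, 48, 136.
All positive ⇒ H ≻ 0 ⇒ convex.

convex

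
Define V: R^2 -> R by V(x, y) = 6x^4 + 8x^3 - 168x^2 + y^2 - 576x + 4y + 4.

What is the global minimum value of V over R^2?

-2944

V(x,y) separates as P(x) + Q(y) + 4, so its minimum is min P + min Q + 4.
P'(x) = 24(x - 4)(x + 2)(x + 3) vanishes at x ∈ {-3, -2, 4}; Q'(y) = 2y + 4 vanishes at y ∈ {-2}.
Local minima of P (where P''>0): P(-3)=486, P(4)=-2944. Local minima of Q: Q(-2)=-4.
So the global minimum of V is P(4) + Q(-2) + 4 = -2944 − 4 + 4 = -2944, attained at (4, -2).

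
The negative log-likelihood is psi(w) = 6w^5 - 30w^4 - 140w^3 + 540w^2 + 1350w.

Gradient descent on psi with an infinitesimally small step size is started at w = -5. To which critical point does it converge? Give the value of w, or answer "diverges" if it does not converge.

diverges

psi'(w) = 30(w - 5)(w - 3)(w + 1)(w + 3), so psi'(-5) = 19200.
Gradient descent moves in the -psi' direction, i.e. w is decreasing.
There is no critical point below w=-5, and psi' keeps the same sign, so the iterate runs off to −∞.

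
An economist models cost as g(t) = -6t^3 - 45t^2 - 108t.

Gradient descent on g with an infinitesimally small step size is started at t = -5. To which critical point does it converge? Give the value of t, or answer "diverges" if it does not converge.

-3

g'(t) = -18(t + 2)(t + 3), so g'(-5) = -108.
Gradient descent moves in the -g' direction, i.e. t is increasing.
The nearest critical point in that direction is t = -3, where g'' = 18 > 0 (a local minimum). The iterate converges there.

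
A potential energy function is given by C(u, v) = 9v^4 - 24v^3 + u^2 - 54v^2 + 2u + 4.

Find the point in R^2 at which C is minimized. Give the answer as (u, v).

(-1, 3)

C(u,v) separates as P(u) + Q(v) + 4, so its minimum is min P + min Q + 4.
P'(u) = 2u + 2 vanishes at u ∈ {-1}; Q'(v) = 36v(v - 3)(v + 1) vanishes at v ∈ {-1, 0, 3}.
Local minima of P (where P''>0): P(-1)=-1. Local minima of Q: Q(-1)=-21, Q(3)=-405.
So the global minimum of C is P(-1) + Q(3) + 4 = -1 − 405 + 4 = -402, attained at (-1, 3).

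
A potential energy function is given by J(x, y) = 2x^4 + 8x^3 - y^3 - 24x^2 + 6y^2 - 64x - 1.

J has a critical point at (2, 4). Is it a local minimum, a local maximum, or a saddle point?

The mixed partial ∂²J/∂x∂y is 0, so the Hessian at any point is diag(J_xx, J_yy) = diag(24(x^2 + 2x - 2), 6(-y + 2)).
At (2, 4): H = diag(144, -12).
The eigenvalues have opposite signs, so H is indefinite: a saddle point.

saddle point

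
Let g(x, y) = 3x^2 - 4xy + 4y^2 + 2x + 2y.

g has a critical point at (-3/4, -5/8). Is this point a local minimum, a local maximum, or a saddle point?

local minimum

The Hessian of g is constant: H = [[6, -4], [-4, 8]].
det(H) = 6·8 − (-4)² = 32.
det(H) > 0 and tr(H) = 14 > 0, so H is positive definite and the point is a local minimum.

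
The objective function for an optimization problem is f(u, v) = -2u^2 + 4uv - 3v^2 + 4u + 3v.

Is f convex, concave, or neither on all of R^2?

concave

f is quadratic, so its Hessian is the constant matrix H = [[-4, 4], [4, -6]].
det(H) = 8, tr(H) = -10.
det(H) > 0 and tr(H) < 0, so H is negative definite everywhere: concave.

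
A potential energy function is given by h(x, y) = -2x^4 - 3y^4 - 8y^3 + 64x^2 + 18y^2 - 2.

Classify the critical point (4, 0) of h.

saddle point

The mixed partial ∂²h/∂x∂y is 0, so the Hessian at any point is diag(h_xx, h_yy) = diag(8(-3x^2 + 16), 12(-3y^2 - 4y + 3)).
At (4, 0): H = diag(-256, 36).
The eigenvalues have opposite signs, so H is indefinite: a saddle point.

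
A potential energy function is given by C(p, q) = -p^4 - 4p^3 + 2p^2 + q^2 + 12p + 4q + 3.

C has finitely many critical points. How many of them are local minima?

C separates as a function of p plus a function of q, so ∇C=0 decouples.
∂C/∂p = -4(p - 1)(p + 1)(p + 3) = 0 at p ∈ {-3, -1, 1}; ∂C/∂q = 2(q + 2) = 0 at q ∈ {-2}.
The Hessian is diagonal: diag(C_pp, C_qq). Second derivatives: C_pp(-3)=-32, C_pp(-1)=16, C_pp(1)=-32; C_qq(-2)=2.
Local minima occur where both diagonal entries positive: (-1, -2). Count: 1.

1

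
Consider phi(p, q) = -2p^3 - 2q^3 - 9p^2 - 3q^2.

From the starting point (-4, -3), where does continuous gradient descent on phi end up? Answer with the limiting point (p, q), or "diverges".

(-3, -1)

phi is separable, so gradient descent decouples: p follows -∂phi/∂p, q follows -∂phi/∂q.
∂phi/∂p = -6p(p + 3); at p=-4 this is -24, so p increases.
∂phi/∂q = -6q(q + 1); at q=-3 this is -36, so q increases.
p converges to its nearest critical value -3 (a local min of the p-part); q converges to -1. The iterate converges to (-3, -1).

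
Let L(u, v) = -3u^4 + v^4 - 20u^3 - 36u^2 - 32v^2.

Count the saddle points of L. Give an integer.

5

L separates as a function of u plus a function of v, so ∇L=0 decouples.
∂L/∂u = -12u(u + 2)(u + 3) = 0 at u ∈ {-3, -2, 0}; ∂L/∂v = 4v(v - 4)(v + 4) = 0 at v ∈ {-4, 0, 4}.
The Hessian is diagonal: diag(L_uu, L_vv). Second derivatives: L_uu(-3)=-36, L_uu(-2)=24, L_uu(0)=-72; L_vv(-4)=128, L_vv(0)=-64, L_vv(4)=128.
Saddle points occur where the two diagonal entries have opposite signs: (-3, -4), (-3, 4), (-2, 0), (0, -4), (0, 4). Count: 5.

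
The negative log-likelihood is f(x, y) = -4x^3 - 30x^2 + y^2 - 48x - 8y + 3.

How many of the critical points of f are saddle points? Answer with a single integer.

1

f separates as a function of x plus a function of y, so ∇f=0 decouples.
∂f/∂x = -12(x + 1)(x + 4) = 0 at x ∈ {-4, -1}; ∂f/∂y = 2(y - 4) = 0 at y ∈ {4}.
The Hessian is diagonal: diag(f_xx, f_yy). Second derivatives: f_xx(-4)=36, f_xx(-1)=-36; f_yy(4)=2.
Saddle points occur where the two diagonal entries have opposite signs: (-1, 4). Count: 1.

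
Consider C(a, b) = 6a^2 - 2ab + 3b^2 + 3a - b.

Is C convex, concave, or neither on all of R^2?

C is quadratic, so its Hessian is the constant matrix H = [[12, -2], [-2, 6]].
det(H) = 68, tr(H) = 18.
det(H) > 0 and tr(H) > 0, so H is positive definite everywhere: convex.

convex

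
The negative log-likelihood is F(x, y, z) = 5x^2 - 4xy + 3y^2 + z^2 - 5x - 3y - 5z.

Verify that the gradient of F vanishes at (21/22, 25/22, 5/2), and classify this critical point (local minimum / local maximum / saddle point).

local minimum

∇F = (10x - 4y - 5, -4x + 6y - 3, 2z - 5); substituting (21/22, 25/22, 5/2) gives ∇F = (0, 0, 0), so (21/22, 25/22, 5/2) is indeed a critical point.
The Hessian is constant: H = [[10, -4, 0], [-4, 6, 0], [0, 0, 2]].
Leading principal minors: Δ₁ = 10, Δ₂ = 44, Δ₃ = 88.
All leading minors are positive, so H is positive definite: a local minimum.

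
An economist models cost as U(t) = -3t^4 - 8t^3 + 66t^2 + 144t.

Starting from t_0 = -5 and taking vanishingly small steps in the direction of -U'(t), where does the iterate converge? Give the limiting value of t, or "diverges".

U'(t) = -12(t - 3)(t + 1)(t + 4), so U'(-5) = 384.
Gradient descent moves in the -U' direction, i.e. t is decreasing.
There is no critical point below t=-5, and U' keeps the same sign, so the iterate runs off to −∞.

diverges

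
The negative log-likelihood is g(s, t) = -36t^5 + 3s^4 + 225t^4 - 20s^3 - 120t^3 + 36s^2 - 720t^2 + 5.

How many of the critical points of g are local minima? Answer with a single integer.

g separates as a function of s plus a function of t, so ∇g=0 decouples.
∂g/∂s = 12s(s - 3)(s - 2) = 0 at s ∈ {0, 2, 3}; ∂g/∂t = -180t(t - 4)(t - 2)(t + 1) = 0 at t ∈ {-1, 0, 2, 4}.
The Hessian is diagonal: diag(g_ss, g_tt). Second derivatives: g_ss(0)=72, g_ss(2)=-24, g_ss(3)=36; g_tt(-1)=2700, g_tt(0)=-1440, g_tt(2)=2160, g_tt(4)=-7200.
Local minima occur where both diagonal entries positive: (0, -1), (0, 2), (3, -1), (3, 2). Count: 4.

4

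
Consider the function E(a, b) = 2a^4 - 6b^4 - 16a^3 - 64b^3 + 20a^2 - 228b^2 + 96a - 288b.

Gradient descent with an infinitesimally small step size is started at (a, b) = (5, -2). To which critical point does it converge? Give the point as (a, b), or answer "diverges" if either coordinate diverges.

E is separable, so gradient descent decouples: a follows -∂E/∂a, b follows -∂E/∂b.
∂E/∂a = 8(a - 4)(a - 3)(a + 1); at a=5 this is 96, so a decreases.
∂E/∂b = -24(b + 1)(b + 3)(b + 4); at b=-2 this is 48, so b decreases.
a converges to its nearest critical value 4 (a local min of the a-part); b converges to -3. The iterate converges to (4, -3).

(4, -3)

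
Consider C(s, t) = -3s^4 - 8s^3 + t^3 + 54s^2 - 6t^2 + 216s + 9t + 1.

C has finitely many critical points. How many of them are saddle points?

C separates as a function of s plus a function of t, so ∇C=0 decouples.
∂C/∂s = -12(s - 3)(s + 2)(s + 3) = 0 at s ∈ {-3, -2, 3}; ∂C/∂t = 3(t - 3)(t - 1) = 0 at t ∈ {1, 3}.
The Hessian is diagonal: diag(C_ss, C_tt). Second derivatives: C_ss(-3)=-72, C_ss(-2)=60, C_ss(3)=-360; C_tt(1)=-6, C_tt(3)=6.
Saddle points occur where the two diagonal entries have opposite signs: (-3, 3), (-2, 1), (3, 3). Count: 3.

3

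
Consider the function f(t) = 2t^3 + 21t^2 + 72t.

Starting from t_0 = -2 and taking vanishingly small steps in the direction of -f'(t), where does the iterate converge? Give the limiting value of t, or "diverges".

-3

f'(t) = 6(t + 3)(t + 4), so f'(-2) = 12.
Gradient descent moves in the -f' direction, i.e. t is decreasing.
The nearest critical point in that direction is t = -3, where f'' = 6 > 0 (a local minimum). The iterate converges there.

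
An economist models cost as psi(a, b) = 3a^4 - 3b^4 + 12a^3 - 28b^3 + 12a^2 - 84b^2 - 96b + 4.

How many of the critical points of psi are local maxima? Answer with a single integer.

psi separates as a function of a plus a function of b, so ∇psi=0 decouples.
∂psi/∂a = 12a(a + 1)(a + 2) = 0 at a ∈ {-2, -1, 0}; ∂psi/∂b = -12(b + 1)(b + 2)(b + 4) = 0 at b ∈ {-4, -2, -1}.
The Hessian is diagonal: diag(psi_aa, psi_bb). Second derivatives: psi_aa(-2)=24, psi_aa(-1)=-12, psi_aa(0)=24; psi_bb(-4)=-72, psi_bb(-2)=24, psi_bb(-1)=-36.
Local maxima occur where both diagonal entries negative: (-1, -4), (-1, -1). Count: 2.

2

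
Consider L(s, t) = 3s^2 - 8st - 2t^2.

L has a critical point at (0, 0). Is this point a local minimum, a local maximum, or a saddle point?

saddle point

The Hessian of L is constant: H = [[6, -8], [-8, -4]].
det(H) = 6·(-4) − (-8)² = -88.
Since det(H) < 0, H is indefinite and the critical point is a saddle point.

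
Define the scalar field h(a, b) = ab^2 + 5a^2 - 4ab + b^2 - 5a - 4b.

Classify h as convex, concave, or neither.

The term ab^2 is cubic, so the Hessian is not constant.
∂²h/∂b² = 2a + 2, which takes both signs as a varies (negative for sufficiently negative a). A diagonal entry of the Hessian changing sign means the Hessian is neither positive- nor negative-semidefinite on all of R^2.

neither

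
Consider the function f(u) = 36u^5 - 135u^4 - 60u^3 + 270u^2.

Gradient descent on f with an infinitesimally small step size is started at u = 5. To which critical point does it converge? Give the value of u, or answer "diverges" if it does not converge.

f'(u) = 180u(u - 3)(u - 1)(u + 1), so f'(5) = 43200.
Gradient descent moves in the -f' direction, i.e. u is decreasing.
The nearest critical point in that direction is u = 3, where f'' = 4320 > 0 (a local minimum). The iterate converges there.

3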